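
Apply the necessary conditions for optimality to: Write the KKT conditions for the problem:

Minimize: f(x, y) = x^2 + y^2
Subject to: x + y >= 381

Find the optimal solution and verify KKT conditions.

KKT conditions for min x^2 + y^2 s.t. x + y >= 381:
Stationarity: 2x = mu, 2y = mu
So x = y = mu/2.
Complementary slackness: mu*(x + y - 381) = 0
Primal feasibility: x + y >= 381; dual feasibility: mu >= 0
If mu = 0 then x = y = 0, but 0 + 0 < 381 is infeasible, so the constraint is active.
Constraint active: x + y = 2*(mu/2) = 381 => mu = 381
x = y = 381/2, f = 145161/2
Verify: stationarity 2*(381/2) = 381 = mu; primal 381/2 + 381/2 = 381 >= 381; dual mu = 381 >= 0; complementary slackness 381*(381 - 381) = 0. All KKT conditions hold.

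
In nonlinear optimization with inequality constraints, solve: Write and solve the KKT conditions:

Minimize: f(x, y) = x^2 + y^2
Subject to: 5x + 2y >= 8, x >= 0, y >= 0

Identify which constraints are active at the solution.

KKT conditions for min x^2 + y^2 s.t. 5x + 2y >= 8, x >= 0, y >= 0:
Stationarity: 2x = mu*5 + mu_x, 2y = mu*2 + mu_y, with mu, mu_x, mu_y >= 0
Complementary slackness: mu*(5x + 2y - 8) = 0, mu_x*x = 0, mu_y*y = 0
(0, 0) is infeasible (5*0 + 2*0 < 8), so if mu = 0 stationarity would force x = mu_x/2 >= 0, y = mu_y/2 >= 0 with mu_x*x = mu_y*y = 0, i.e. x = y = 0: contradiction. Hence mu > 0 and 5x + 2y = 8 is active.
Try x > 0, y > 0 (so mu_x = mu_y = 0): x = 5*mu/2, y = 2*mu/2
Substitute: 5*(5*mu/2) + 2*(2*mu/2) = 8
  mu*29/2 = 8 => mu = 16/29
x* = 40/29 > 0, y* = 16/29 > 0, consistent with mu_x = mu_y = 0.
f is convex and the constraints are linear, so this KKT point is the global minimum.
f* = 64/29
Active constraints: 5x + 2y >= 8 (holds with equality, mu = 16/29 > 0); x >= 0 and y >= 0 are inactive (mu_x = mu_y = 0).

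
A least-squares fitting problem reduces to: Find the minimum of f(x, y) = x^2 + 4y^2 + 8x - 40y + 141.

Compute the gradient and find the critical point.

f(x,y) = x^2 + 4y^2 + 8x - 40y + 141
df/dx = 2x + (8) = 0  =>  x = -4
df/dy = 8y + (-40) = 0  =>  y = 5
f(-4, 5) = 1*(-4)^2 + 4*(5)^2 + 8*(-4) + -40*(5) + 141 = 25
Hessian is diagonal with entries 2, 8 > 0, so this is a minimum.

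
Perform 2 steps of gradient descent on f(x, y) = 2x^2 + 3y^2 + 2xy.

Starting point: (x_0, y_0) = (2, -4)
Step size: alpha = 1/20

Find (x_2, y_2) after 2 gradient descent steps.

f(x,y) = 2x^2 + 3y^2 + 2xy
grad_x = 4x + 2y, grad_y = 6y + 2x
Step 1: grad = (0, -20), (2, -3)
Step 2: grad = (2, -14), (19/10, -23/10)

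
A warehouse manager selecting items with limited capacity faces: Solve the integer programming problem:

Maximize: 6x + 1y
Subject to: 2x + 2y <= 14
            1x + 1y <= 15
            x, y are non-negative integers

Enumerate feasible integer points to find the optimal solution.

Constraint 1: 2x + 2y <= 14
Constraint 2: 1x + 1y <= 15
Feasible x range (need y >= 0): 0 <= x <= min(14/2, 15/1) => x in {0, ..., 7}.
Enumerate feasible integer points row by row (the coefficient of y is 1 > 0, so for each x the largest feasible y gives the best value):
  x = 0: y <= min((14 - 2*0)/2, (15 - 1*0)/1) => y in {0, ..., 7}; best 6*0 + 1*7 = 7
  x = 1: y <= min((14 - 2*1)/2, (15 - 1*1)/1) => y in {0, ..., 6}; best 6*1 + 1*6 = 12
  x = 2: y <= min((14 - 2*2)/2, (15 - 1*2)/1) => y in {0, ..., 5}; best 6*2 + 1*5 = 17
  x = 3: y <= min((14 - 2*3)/2, (15 - 1*3)/1) => y in {0, ..., 4}; best 6*3 + 1*4 = 22
  x = 4: y <= min((14 - 2*4)/2, (15 - 1*4)/1) => y in {0, ..., 3}; best 6*4 + 1*3 = 27
  x = 5: y <= min((14 - 2*5)/2, (15 - 1*5)/1) => y in {0, ..., 2}; best 6*5 + 1*2 = 32
  x = 6: y <= min((14 - 2*6)/2, (15 - 1*6)/1) => y in {0, ..., 1}; best 6*6 + 1*1 = 37
  x = 7: y <= min((14 - 2*7)/2, (15 - 1*7)/1) => y in {0}; best 6*7 + 1*0 = 42
The maximum 6x + 1y = 42 is achieved at x = 7, y = 0.
Check: 2*7 + 2*0 = 14 <= 14 and 1*7 + 1*0 = 7 <= 15.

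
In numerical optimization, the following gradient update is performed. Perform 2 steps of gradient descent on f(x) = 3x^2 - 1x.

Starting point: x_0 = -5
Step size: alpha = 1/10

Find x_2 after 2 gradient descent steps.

f(x) = 3x^2 - 1x, f'(x) = 6x + (-1)
Step 1: f'(-5) = -31, x_1 = -5 - 1/10 * -31 = -19/10
Step 2: f'(-19/10) = -62/5, x_2 = -19/10 - 1/10 * -62/5 = -33/50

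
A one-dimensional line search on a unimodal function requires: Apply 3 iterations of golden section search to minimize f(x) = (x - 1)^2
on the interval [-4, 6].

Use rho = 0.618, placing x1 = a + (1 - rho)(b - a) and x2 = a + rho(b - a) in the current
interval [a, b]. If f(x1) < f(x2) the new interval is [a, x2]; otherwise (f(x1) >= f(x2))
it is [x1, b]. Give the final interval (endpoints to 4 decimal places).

Golden section search for min of f(x) = (x - 1)^2 on [-4, 6].
Each step: x1 = a + (1 - rho)(b - a), x2 = a + rho(b - a); if f(x1) < f(x2) keep [a, x2], otherwise keep [x1, b].
Step 1: [-4.0000, 6.0000], x1=-0.1800 (f=1.3924), x2=2.1800 (f=1.3924); f(x1) = f(x2) (tie, not '<') => keep [-0.1800, 6.0000]
Step 2: [-0.1800, 6.0000], x1=2.1808 (f=1.3942), x2=3.6392 (f=6.9656); f(x1) < f(x2) => keep [-0.1800, 3.6392]
Step 3: [-0.1800, 3.6392], x1=1.2789 (f=0.0778), x2=2.1803 (f=1.3931); f(x1) < f(x2) => keep [-0.1800, 2.1803]
Final interval: [-0.1800, 2.1803]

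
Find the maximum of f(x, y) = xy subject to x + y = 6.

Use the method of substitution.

Substitute y = 6 - x into f(x,y) = xy:
g(x) = x(6 - x) = 6x - x^2
g'(x) = 6 - 2x = 0  =>  x = 3
y = 6 - 3 = 3
Maximum value = 3 * 3 = 9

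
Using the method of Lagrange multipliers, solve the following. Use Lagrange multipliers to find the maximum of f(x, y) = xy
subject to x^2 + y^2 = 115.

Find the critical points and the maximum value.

Lagrange conditions: y = 2*lambda*x and x = 2*lambda*y
If x = 0 then y = 0, violating the constraint, so x, y != 0.
Dividing: y/x = x/y => x^2 = y^2 => y = x or y = -x
Constraint: 2x^2 = 115 => x^2 = 115/2 => x = +/-sqrt(115/2)
Critical points: (sqrt(115/2), sqrt(115/2)), (-sqrt(115/2), -sqrt(115/2)), (sqrt(115/2), -sqrt(115/2)), (-sqrt(115/2), sqrt(115/2))
  y = x:  xy = x^2 = 115/2  at (sqrt(115/2), sqrt(115/2)) and (-sqrt(115/2), -sqrt(115/2))
  y = -x: xy = -x^2 = -115/2 at (sqrt(115/2), -sqrt(115/2)) and (-sqrt(115/2), sqrt(115/2))
Maximum xy = 115/2 at (sqrt(115/2), sqrt(115/2)) and (-sqrt(115/2), -sqrt(115/2))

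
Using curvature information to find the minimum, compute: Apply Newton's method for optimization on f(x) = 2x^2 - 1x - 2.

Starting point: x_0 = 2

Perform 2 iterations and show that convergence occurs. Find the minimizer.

f(x) = 2x^2 - 1x - 2, f'(x) = 4x + (-1), f''(x) = 4
Step 1: f'(2) = 7, x_1 = 2 - 7/4 = 1/4
Step 2: f'(1/4) = 0, x_2 = 1/4 (converged)
Newton's method converges in 1 step for quadratics.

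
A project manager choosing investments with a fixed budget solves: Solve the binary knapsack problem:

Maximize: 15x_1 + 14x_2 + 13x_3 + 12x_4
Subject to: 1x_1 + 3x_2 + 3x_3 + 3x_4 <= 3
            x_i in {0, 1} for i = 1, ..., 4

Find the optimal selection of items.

Items: item 1 (v=15, w=1), item 2 (v=14, w=3), item 3 (v=13, w=3), item 4 (v=12, w=3)
Capacity: 3
Checking all 16 subsets (w = total weight, v = total value):
  {}: w = 0, v = 0
  {1}: w = 1, v = 15
  {2}: w = 3, v = 14
  {3}: w = 3, v = 13
  {4}: w = 3, v = 12
  {1, 2}: w = 4 > 3, infeasible
  {1, 3}: w = 4 > 3, infeasible
  {1, 4}: w = 4 > 3, infeasible
  {2, 3}: w = 6 > 3, infeasible
  {2, 4}: w = 6 > 3, infeasible
  {3, 4}: w = 6 > 3, infeasible
  {1, 2, 3}: w = 7 > 3, infeasible
  {1, 2, 4}: w = 7 > 3, infeasible
  {1, 3, 4}: w = 7 > 3, infeasible
  {2, 3, 4}: w = 9 > 3, infeasible
  {1, 2, 3, 4}: w = 10 > 3, infeasible
Best feasible subset: items [1]
Total weight: 1 <= 3, total value: 15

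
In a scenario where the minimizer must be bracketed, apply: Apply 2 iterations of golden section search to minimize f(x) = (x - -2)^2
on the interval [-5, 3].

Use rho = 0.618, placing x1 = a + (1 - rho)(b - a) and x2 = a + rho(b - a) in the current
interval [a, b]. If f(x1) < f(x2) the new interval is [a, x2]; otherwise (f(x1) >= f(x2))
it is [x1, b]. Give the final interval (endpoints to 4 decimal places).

Golden section search for min of f(x) = (x - -2)^2 on [-5, 3].
Each step: x1 = a + (1 - rho)(b - a), x2 = a + rho(b - a); if f(x1) < f(x2) keep [a, x2], otherwise keep [x1, b].
Step 1: [-5.0000, 3.0000], x1=-1.9440 (f=0.0031), x2=-0.0560 (f=3.7791); f(x1) < f(x2) => keep [-5.0000, -0.0560]
Step 2: [-5.0000, -0.0560], x1=-3.1114 (f=1.2352), x2=-1.9446 (f=0.0031); f(x1) > f(x2) => keep [-3.1114, -0.0560]
Final interval: [-3.1114, -0.0560]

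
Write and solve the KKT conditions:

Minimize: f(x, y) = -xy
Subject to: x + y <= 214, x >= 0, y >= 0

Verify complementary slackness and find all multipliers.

Problem: min -xy s.t. x + y <= 214 (multiplier lambda), x >= 0 (mu_x), y >= 0 (mu_y)
KKT stationarity: -y + lambda - mu_x = 0, -x + lambda - mu_y = 0, with lambda, mu_x, mu_y >= 0
Complementary slackness: lambda*(x + y - 214) = 0, mu_x*x = 0, mu_y*y = 0
If lambda = 0: y = -mu_x <= 0 and x = -mu_y <= 0 force x = y = 0 with f = 0; but x = y = 107 is feasible with f = -11449 < 0, so this is not the minimum. Hence lambda > 0 and x + y = 214.
Try x > 0, y > 0 (so mu_x = mu_y = 0): y = lambda, x = lambda => x = y = lambda
x + y = 214 => 2*lambda = 214 => lambda = 107
x* = y* = 107 > 0, consistent with mu_x = mu_y = 0.
(Any feasible point with x = 0 or y = 0 has f = 0 > -11449, so the minimum is not on those boundaries.)
min(-xy) = -11449 (i.e. max xy = 11449)
Multipliers: lambda = 107, mu_x = 0, mu_y = 0
Complementary slackness: lambda*(x + y - 214) = 107*(107 + 107 - 214) = 0, mu_x*x = 0*107 = 0, mu_y*y = 0*107 = 0. Satisfied.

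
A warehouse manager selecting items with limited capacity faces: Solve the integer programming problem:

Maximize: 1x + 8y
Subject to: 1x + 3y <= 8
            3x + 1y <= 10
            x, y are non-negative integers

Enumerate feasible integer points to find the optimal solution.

Constraint 1: 1x + 3y <= 8
Constraint 2: 3x + 1y <= 10
Feasible x range (need y >= 0): 0 <= x <= min(8/1, 10/3) => x in {0, ..., 3}.
Enumerate feasible integer points row by row (the coefficient of y is 8 > 0, so for each x the largest feasible y gives the best value):
  x = 0: y <= min((8 - 1*0)/3, (10 - 3*0)/1) => y in {0, ..., 2}; best 1*0 + 8*2 = 16
  x = 1: y <= min((8 - 1*1)/3, (10 - 3*1)/1) => y in {0, ..., 2}; best 1*1 + 8*2 = 17
  x = 2: y <= min((8 - 1*2)/3, (10 - 3*2)/1) => y in {0, ..., 2}; best 1*2 + 8*2 = 18
  x = 3: y <= min((8 - 1*3)/3, (10 - 3*3)/1) => y in {0, ..., 1}; best 1*3 + 8*1 = 11
The maximum 1x + 8y = 18 is achieved at x = 2, y = 2.
Check: 1*2 + 3*2 = 8 <= 8 and 3*2 + 1*2 = 8 <= 10.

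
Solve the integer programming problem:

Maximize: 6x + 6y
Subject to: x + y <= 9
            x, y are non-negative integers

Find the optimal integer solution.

Objective: 6x + 6y, constraint: x + y <= 9
Coefficient of x is 6 >= coefficient of y is 6, so allocate the entire budget to x.
Optimal: x = 9, y = 0, value = 54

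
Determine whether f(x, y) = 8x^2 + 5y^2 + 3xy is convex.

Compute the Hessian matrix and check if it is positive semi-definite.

f(x,y) = 8x^2 + 5y^2 + 3xy
Hessian H = [[16, 3], [3, 10]]
trace(H) = 26, det(H) = 151
Eigenvalues: (26 +/- sqrt(72)) / 2 = 17.24, 8.757
Since both eigenvalues > 0, f is convex.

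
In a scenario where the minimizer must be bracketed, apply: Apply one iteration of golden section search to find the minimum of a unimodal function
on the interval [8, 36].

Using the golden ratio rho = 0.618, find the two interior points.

Golden section search on [8, 36].
Golden ratio rho = 0.618 (approx).
Interior points:
  x_1 = 8 + (1-0.618)*28 = 18.6960
  x_2 = 8 + 0.618*28 = 25.3040
Compare f(x_1) and f(x_2) to determine which subinterval to keep.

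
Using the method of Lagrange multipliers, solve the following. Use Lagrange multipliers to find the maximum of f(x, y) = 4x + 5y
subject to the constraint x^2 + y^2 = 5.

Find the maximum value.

Set up Lagrange conditions: grad f = lambda * grad g
  4 = 2*lambda*x
  5 = 2*lambda*y
From these: x/y = 4/5, so x = 4t, y = 5t for some t.
Substitute into constraint: (4t)^2 + (5t)^2 = 5
  t^2 * 41 = 5
  t = sqrt(5/41)
Maximum = 4*x + 5*y = (4^2 + 5^2)*t = 41 * sqrt(5/41) = sqrt(205)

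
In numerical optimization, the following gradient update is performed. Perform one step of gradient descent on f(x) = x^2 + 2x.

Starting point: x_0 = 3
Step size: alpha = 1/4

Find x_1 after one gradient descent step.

f(x) = x^2 + 2x
f'(x) = 2x + 2
f'(3) = 2*3 + (2) = 8
x_1 = x_0 - alpha * f'(x_0) = 3 - 1/4 * 8 = 1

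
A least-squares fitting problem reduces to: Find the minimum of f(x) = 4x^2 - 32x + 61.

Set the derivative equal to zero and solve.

f(x) = 4x^2 - 32x + 61
f'(x) = 8x + (-32) = 0
x = 32/8 = 4
f(4) = -3
Since f''(x) = 8 > 0, this is a minimum.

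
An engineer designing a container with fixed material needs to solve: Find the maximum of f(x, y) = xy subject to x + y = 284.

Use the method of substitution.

Substitute y = 284 - x into f(x,y) = xy:
g(x) = x(284 - x) = 284x - x^2
g'(x) = 284 - 2x = 0  =>  x = 142
y = 284 - 142 = 142
Maximum value = 142 * 142 = 20164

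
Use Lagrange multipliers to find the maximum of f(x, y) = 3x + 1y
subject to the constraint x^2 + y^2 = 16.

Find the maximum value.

Set up Lagrange conditions: grad f = lambda * grad g
  3 = 2*lambda*x
  1 = 2*lambda*y
From these: x/y = 3/1, so x = 3t, y = 1t for some t.
Substitute into constraint: (3t)^2 + (1t)^2 = 16
  t^2 * 10 = 16
  t = sqrt(16/10)
Maximum = 3*x + 1*y = (3^2 + 1^2)*t = 10 * sqrt(16/10) = sqrt(160)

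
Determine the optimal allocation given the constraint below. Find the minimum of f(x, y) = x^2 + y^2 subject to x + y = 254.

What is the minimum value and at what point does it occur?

Substitute y = 254 - x into f(x,y) = x^2 + y^2:
g(x) = x^2 + (254 - x)^2 = 2x^2 - 508x + 64516
g'(x) = 4x - 508 = 0  =>  x = 127
y = 254 - 127 = 127
Minimum value = 127^2 + 127^2 = 32258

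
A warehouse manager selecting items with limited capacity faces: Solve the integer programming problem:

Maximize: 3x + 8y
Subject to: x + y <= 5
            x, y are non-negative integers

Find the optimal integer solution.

Objective: 3x + 8y, constraint: x + y <= 5
Coefficient of y is 8 > coefficient of x is 3, so allocate the entire budget to y.
Optimal: x = 0, y = 5, value = 40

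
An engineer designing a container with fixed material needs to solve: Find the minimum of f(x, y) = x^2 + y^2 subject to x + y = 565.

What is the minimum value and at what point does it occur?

Substitute y = 565 - x into f(x,y) = x^2 + y^2:
g(x) = x^2 + (565 - x)^2 = 2x^2 - 1130x + 319225
g'(x) = 4x - 1130 = 0  =>  x = 565/2
y = 565 - 565/2 = 565/2
Minimum value = (565/2)^2 + (565/2)^2 = 319225/2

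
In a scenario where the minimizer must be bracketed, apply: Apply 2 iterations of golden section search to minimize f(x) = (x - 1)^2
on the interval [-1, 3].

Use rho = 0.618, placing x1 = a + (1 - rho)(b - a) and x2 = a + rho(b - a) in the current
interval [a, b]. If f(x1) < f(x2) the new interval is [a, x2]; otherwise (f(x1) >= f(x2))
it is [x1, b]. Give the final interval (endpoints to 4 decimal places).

Golden section search for min of f(x) = (x - 1)^2 on [-1, 3].
Each step: x1 = a + (1 - rho)(b - a), x2 = a + rho(b - a); if f(x1) < f(x2) keep [a, x2], otherwise keep [x1, b].
Step 1: [-1.0000, 3.0000], x1=0.5280 (f=0.2228), x2=1.4720 (f=0.2228); f(x1) = f(x2) (tie, not '<') => keep [0.5280, 3.0000]
Step 2: [0.5280, 3.0000], x1=1.4723 (f=0.2231), x2=2.0557 (f=1.1145); f(x1) < f(x2) => keep [0.5280, 2.0557]
Final interval: [0.5280, 2.0557]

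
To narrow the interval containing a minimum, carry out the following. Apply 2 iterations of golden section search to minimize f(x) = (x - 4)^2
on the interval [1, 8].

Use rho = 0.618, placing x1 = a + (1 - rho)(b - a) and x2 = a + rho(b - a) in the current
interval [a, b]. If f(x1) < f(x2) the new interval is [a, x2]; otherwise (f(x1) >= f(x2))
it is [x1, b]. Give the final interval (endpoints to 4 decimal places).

Golden section search for min of f(x) = (x - 4)^2 on [1, 8].
Each step: x1 = a + (1 - rho)(b - a), x2 = a + rho(b - a); if f(x1) < f(x2) keep [a, x2], otherwise keep [x1, b].
Step 1: [1.0000, 8.0000], x1=3.6740 (f=0.1063), x2=5.3260 (f=1.7583); f(x1) < f(x2) => keep [1.0000, 5.3260]
Step 2: [1.0000, 5.3260], x1=2.6525 (f=1.8157), x2=3.6735 (f=0.1066); f(x1) > f(x2) => keep [2.6525, 5.3260]
Final interval: [2.6525, 5.3260]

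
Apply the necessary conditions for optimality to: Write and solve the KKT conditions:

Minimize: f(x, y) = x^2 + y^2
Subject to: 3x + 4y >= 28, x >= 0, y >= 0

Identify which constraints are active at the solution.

KKT conditions for min x^2 + y^2 s.t. 3x + 4y >= 28, x >= 0, y >= 0:
Stationarity: 2x = mu*3 + mu_x, 2y = mu*4 + mu_y, with mu, mu_x, mu_y >= 0
Complementary slackness: mu*(3x + 4y - 28) = 0, mu_x*x = 0, mu_y*y = 0
(0, 0) is infeasible (3*0 + 4*0 < 28), so if mu = 0 stationarity would force x = mu_x/2 >= 0, y = mu_y/2 >= 0 with mu_x*x = mu_y*y = 0, i.e. x = y = 0: contradiction. Hence mu > 0 and 3x + 4y = 28 is active.
Try x > 0, y > 0 (so mu_x = mu_y = 0): x = 3*mu/2, y = 4*mu/2
Substitute: 3*(3*mu/2) + 4*(4*mu/2) = 28
  mu*25/2 = 28 => mu = 56/25
x* = 84/25 > 0, y* = 112/25 > 0, consistent with mu_x = mu_y = 0.
f is convex and the constraints are linear, so this KKT point is the global minimum.
f* = 784/25
Active constraints: 3x + 4y >= 28 (holds with equality, mu = 56/25 > 0); x >= 0 and y >= 0 are inactive (mu_x = mu_y = 0).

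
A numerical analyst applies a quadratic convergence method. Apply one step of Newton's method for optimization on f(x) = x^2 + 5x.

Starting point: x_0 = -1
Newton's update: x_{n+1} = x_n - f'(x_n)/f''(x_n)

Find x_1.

f(x) = x^2 + 5x
f'(x) = 2x + (5), f''(x) = 2
Newton step: x_1 = x_0 - f'(x_0)/f''(x_0)
f'(-1) = 3
x_1 = -1 - 3/2 = -5/2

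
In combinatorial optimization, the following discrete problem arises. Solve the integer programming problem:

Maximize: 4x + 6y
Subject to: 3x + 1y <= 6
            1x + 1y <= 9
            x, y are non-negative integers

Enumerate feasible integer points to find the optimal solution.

Constraint 1: 3x + 1y <= 6
Constraint 2: 1x + 1y <= 9
Feasible x range (need y >= 0): 0 <= x <= min(6/3, 9/1) => x in {0, ..., 2}.
Enumerate feasible integer points row by row (the coefficient of y is 6 > 0, so for each x the largest feasible y gives the best value):
  x = 0: y <= min((6 - 3*0)/1, (9 - 1*0)/1) => y in {0, ..., 6}; best 4*0 + 6*6 = 36
  x = 1: y <= min((6 - 3*1)/1, (9 - 1*1)/1) => y in {0, ..., 3}; best 4*1 + 6*3 = 22
  x = 2: y <= min((6 - 3*2)/1, (9 - 1*2)/1) => y in {0}; best 4*2 + 6*0 = 8
The maximum 4x + 6y = 36 is achieved at x = 0, y = 6.
Check: 3*0 + 1*6 = 6 <= 6 and 1*0 + 1*6 = 6 <= 9.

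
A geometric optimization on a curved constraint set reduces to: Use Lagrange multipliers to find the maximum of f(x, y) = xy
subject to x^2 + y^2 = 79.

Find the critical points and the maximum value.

Lagrange conditions: y = 2*lambda*x and x = 2*lambda*y
If x = 0 then y = 0, violating the constraint, so x, y != 0.
Dividing: y/x = x/y => x^2 = y^2 => y = x or y = -x
Constraint: 2x^2 = 79 => x^2 = 79/2 => x = +/-sqrt(79/2)
Critical points: (sqrt(79/2), sqrt(79/2)), (-sqrt(79/2), -sqrt(79/2)), (sqrt(79/2), -sqrt(79/2)), (-sqrt(79/2), sqrt(79/2))
  y = x:  xy = x^2 = 79/2  at (sqrt(79/2), sqrt(79/2)) and (-sqrt(79/2), -sqrt(79/2))
  y = -x: xy = -x^2 = -79/2 at (sqrt(79/2), -sqrt(79/2)) and (-sqrt(79/2), sqrt(79/2))
Maximum xy = 79/2 at (sqrt(79/2), sqrt(79/2)) and (-sqrt(79/2), -sqrt(79/2))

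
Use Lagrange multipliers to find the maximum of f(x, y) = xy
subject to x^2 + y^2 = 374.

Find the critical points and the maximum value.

Lagrange conditions: y = 2*lambda*x and x = 2*lambda*y
If x = 0 then y = 0, violating the constraint, so x, y != 0.
Dividing: y/x = x/y => x^2 = y^2 => y = x or y = -x
Constraint: 2x^2 = 374 => x^2 = 187 => x = +/-sqrt(187)
Critical points: (sqrt(187), sqrt(187)), (-sqrt(187), -sqrt(187)), (sqrt(187), -sqrt(187)), (-sqrt(187), sqrt(187))
  y = x:  xy = x^2 = 187  at (sqrt(187), sqrt(187)) and (-sqrt(187), -sqrt(187))
  y = -x: xy = -x^2 = -187 at (sqrt(187), -sqrt(187)) and (-sqrt(187), sqrt(187))
Maximum xy = 187 at (sqrt(187), sqrt(187)) and (-sqrt(187), -sqrt(187))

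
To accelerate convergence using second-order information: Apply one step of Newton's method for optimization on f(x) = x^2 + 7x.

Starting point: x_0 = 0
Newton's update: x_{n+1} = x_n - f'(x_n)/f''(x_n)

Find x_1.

f(x) = x^2 + 7x
f'(x) = 2x + (7), f''(x) = 2
Newton step: x_1 = x_0 - f'(x_0)/f''(x_0)
f'(0) = 7
x_1 = 0 - 7/2 = -7/2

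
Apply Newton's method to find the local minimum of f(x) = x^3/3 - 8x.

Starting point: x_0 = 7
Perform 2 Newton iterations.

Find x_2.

f(x) = x^3/3 - 8x
f'(x) = x^2 - 8, f''(x) = 2x
Newton update: x_{n+1} = x_n - (x_n^2 - 8)/(2*x_n)
Step 1: x_0 = 7, f'=41, f''=14, x_1 = 57/14
Step 2: x_1 = 57/14, f'=1681/196, f''=57/7, x_2 = 4817/1596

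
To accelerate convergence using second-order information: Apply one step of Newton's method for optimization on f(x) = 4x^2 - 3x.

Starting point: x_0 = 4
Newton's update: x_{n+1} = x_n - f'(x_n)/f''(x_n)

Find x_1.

f(x) = 4x^2 - 3x
f'(x) = 8x + (-3), f''(x) = 8
Newton step: x_1 = x_0 - f'(x_0)/f''(x_0)
f'(4) = 29
x_1 = 4 - 29/8 = 3/8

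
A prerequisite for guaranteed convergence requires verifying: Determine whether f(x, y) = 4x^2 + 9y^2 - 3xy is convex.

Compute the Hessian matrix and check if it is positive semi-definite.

f(x,y) = 4x^2 + 9y^2 - 3xy
Hessian H = [[8, -3], [-3, 18]]
trace(H) = 26, det(H) = 135
Eigenvalues: (26 +/- sqrt(136)) / 2 = 18.83, 7.169
Since both eigenvalues > 0, f is convex.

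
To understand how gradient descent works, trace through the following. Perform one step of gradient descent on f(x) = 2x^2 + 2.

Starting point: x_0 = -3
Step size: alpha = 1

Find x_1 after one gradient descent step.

f(x) = 2x^2 + 2
f'(x) = 4x + 0
f'(-3) = 4*-3 + (0) = -12
x_1 = x_0 - alpha * f'(x_0) = -3 - 1 * -12 = 9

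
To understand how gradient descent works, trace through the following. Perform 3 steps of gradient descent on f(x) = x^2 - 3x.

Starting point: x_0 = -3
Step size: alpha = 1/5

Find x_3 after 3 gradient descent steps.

f(x) = x^2 - 3x, f'(x) = 2x + (-3)
Step 1: f'(-3) = -9, x_1 = -3 - 1/5 * -9 = -6/5
Step 2: f'(-6/5) = -27/5, x_2 = -6/5 - 1/5 * -27/5 = -3/25
Step 3: f'(-3/25) = -81/25, x_3 = -3/25 - 1/5 * -81/25 = 66/125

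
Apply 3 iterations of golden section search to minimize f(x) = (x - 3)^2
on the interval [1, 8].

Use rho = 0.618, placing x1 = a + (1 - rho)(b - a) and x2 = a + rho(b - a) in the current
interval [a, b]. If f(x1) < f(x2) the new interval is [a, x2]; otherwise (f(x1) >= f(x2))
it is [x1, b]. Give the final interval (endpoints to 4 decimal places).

Golden section search for min of f(x) = (x - 3)^2 on [1, 8].
Each step: x1 = a + (1 - rho)(b - a), x2 = a + rho(b - a); if f(x1) < f(x2) keep [a, x2], otherwise keep [x1, b].
Step 1: [1.0000, 8.0000], x1=3.6740 (f=0.4543), x2=5.3260 (f=5.4103); f(x1) < f(x2) => keep [1.0000, 5.3260]
Step 2: [1.0000, 5.3260], x1=2.6525 (f=0.1207), x2=3.6735 (f=0.4536); f(x1) < f(x2) => keep [1.0000, 3.6735]
Step 3: [1.0000, 3.6735], x1=2.0213 (f=0.9579), x2=2.6522 (f=0.1210); f(x1) > f(x2) => keep [2.0213, 3.6735]
Final interval: [2.0213, 3.6735]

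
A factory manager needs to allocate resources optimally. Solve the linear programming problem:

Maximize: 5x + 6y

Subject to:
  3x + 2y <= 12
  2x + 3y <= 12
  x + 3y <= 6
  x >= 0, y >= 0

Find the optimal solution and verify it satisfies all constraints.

Feasible vertices: (0, 0), (0, 2), (24/7, 6/7), (4, 0)
Objective 5x + 6y at each vertex:
  (0, 0): 0
  (0, 2): 12
  (24/7, 6/7): 156/7
  (4, 0): 20
Maximum is 156/7 at (24/7, 6/7).
Verify constraints at (x, y) = (24/7, 6/7):
  3*(24/7) + 2*(6/7) = 12 <= 12 (active)
  2*(24/7) + 3*(6/7) = 66/7 <= 12
  1*(24/7) + 3*(6/7) = 6 <= 6 (active)
  x = 24/7 >= 0, y = 6/7 >= 0. All constraints satisfied.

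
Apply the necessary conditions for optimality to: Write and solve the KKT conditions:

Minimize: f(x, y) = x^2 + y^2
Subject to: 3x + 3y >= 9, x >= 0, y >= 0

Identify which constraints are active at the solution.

KKT conditions for min x^2 + y^2 s.t. 3x + 3y >= 9, x >= 0, y >= 0:
Stationarity: 2x = mu*3 + mu_x, 2y = mu*3 + mu_y, with mu, mu_x, mu_y >= 0
Complementary slackness: mu*(3x + 3y - 9) = 0, mu_x*x = 0, mu_y*y = 0
(0, 0) is infeasible (3*0 + 3*0 < 9), so if mu = 0 stationarity would force x = mu_x/2 >= 0, y = mu_y/2 >= 0 with mu_x*x = mu_y*y = 0, i.e. x = y = 0: contradiction. Hence mu > 0 and 3x + 3y = 9 is active.
Try x > 0, y > 0 (so mu_x = mu_y = 0): x = 3*mu/2, y = 3*mu/2
Substitute: 3*(3*mu/2) + 3*(3*mu/2) = 9
  mu*18/2 = 9 => mu = 1
x* = 3/2 > 0, y* = 3/2 > 0, consistent with mu_x = mu_y = 0.
f is convex and the constraints are linear, so this KKT point is the global minimum.
f* = 9/2
Active constraints: 3x + 3y >= 9 (holds with equality, mu = 1 > 0); x >= 0 and y >= 0 are inactive (mu_x = mu_y = 0).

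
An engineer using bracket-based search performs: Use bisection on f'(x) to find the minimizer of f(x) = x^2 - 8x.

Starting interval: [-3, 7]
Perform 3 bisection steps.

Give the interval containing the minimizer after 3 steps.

Finding critical point of f(x) = x^2 - 8x using bisection on f'(x) = 2x + -8.
f'(x) = 0 when x = 4.
Starting interval: [-3, 7]
Step 1: mid = 2, f'(mid) = -4, new interval = [2, 7]
Step 2: mid = 9/2, f'(mid) = 1, new interval = [2, 9/2]
Step 3: mid = 13/4, f'(mid) = -3/2, new interval = [13/4, 9/2]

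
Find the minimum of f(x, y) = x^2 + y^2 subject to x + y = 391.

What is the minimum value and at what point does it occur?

Substitute y = 391 - x into f(x,y) = x^2 + y^2:
g(x) = x^2 + (391 - x)^2 = 2x^2 - 782x + 152881
g'(x) = 4x - 782 = 0  =>  x = 391/2
y = 391 - 391/2 = 391/2
Minimum value = (391/2)^2 + (391/2)^2 = 152881/2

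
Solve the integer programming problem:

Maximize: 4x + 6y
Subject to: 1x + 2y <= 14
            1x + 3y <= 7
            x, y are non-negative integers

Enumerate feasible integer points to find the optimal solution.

Constraint 1: 1x + 2y <= 14
Constraint 2: 1x + 3y <= 7
Feasible x range (need y >= 0): 0 <= x <= min(14/1, 7/1) => x in {0, ..., 7}.
Enumerate feasible integer points row by row (the coefficient of y is 6 > 0, so for each x the largest feasible y gives the best value):
  x = 0: y <= min((14 - 1*0)/2, (7 - 1*0)/3) => y in {0, ..., 2}; best 4*0 + 6*2 = 12
  x = 1: y <= min((14 - 1*1)/2, (7 - 1*1)/3) => y in {0, ..., 2}; best 4*1 + 6*2 = 16
  x = 2: y <= min((14 - 1*2)/2, (7 - 1*2)/3) => y in {0, ..., 1}; best 4*2 + 6*1 = 14
  x = 3: y <= min((14 - 1*3)/2, (7 - 1*3)/3) => y in {0, ..., 1}; best 4*3 + 6*1 = 18
  x = 4: y <= min((14 - 1*4)/2, (7 - 1*4)/3) => y in {0, ..., 1}; best 4*4 + 6*1 = 22
  x = 5: y <= min((14 - 1*5)/2, (7 - 1*5)/3) => y in {0}; best 4*5 + 6*0 = 20
  x = 6: y <= min((14 - 1*6)/2, (7 - 1*6)/3) => y in {0}; best 4*6 + 6*0 = 24
  x = 7: y <= min((14 - 1*7)/2, (7 - 1*7)/3) => y in {0}; best 4*7 + 6*0 = 28
The maximum 4x + 6y = 28 is achieved at x = 7, y = 0.
Check: 1*7 + 2*0 = 7 <= 14 and 1*7 + 3*0 = 7 <= 7.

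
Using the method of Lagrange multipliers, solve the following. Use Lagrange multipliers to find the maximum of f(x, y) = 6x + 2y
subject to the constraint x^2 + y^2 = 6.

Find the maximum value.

Set up Lagrange conditions: grad f = lambda * grad g
  6 = 2*lambda*x
  2 = 2*lambda*y
From these: x/y = 6/2, so x = 6t, y = 2t for some t.
Substitute into constraint: (6t)^2 + (2t)^2 = 6
  t^2 * 40 = 6
  t = sqrt(6/40)
Maximum = 6*x + 2*y = (6^2 + 2^2)*t = 40 * sqrt(6/40) = sqrt(240)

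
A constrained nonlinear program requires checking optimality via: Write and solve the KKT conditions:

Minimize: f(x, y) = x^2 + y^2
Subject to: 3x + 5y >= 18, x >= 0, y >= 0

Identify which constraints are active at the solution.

KKT conditions for min x^2 + y^2 s.t. 3x + 5y >= 18, x >= 0, y >= 0:
Stationarity: 2x = mu*3 + mu_x, 2y = mu*5 + mu_y, with mu, mu_x, mu_y >= 0
Complementary slackness: mu*(3x + 5y - 18) = 0, mu_x*x = 0, mu_y*y = 0
(0, 0) is infeasible (3*0 + 5*0 < 18), so if mu = 0 stationarity would force x = mu_x/2 >= 0, y = mu_y/2 >= 0 with mu_x*x = mu_y*y = 0, i.e. x = y = 0: contradiction. Hence mu > 0 and 3x + 5y = 18 is active.
Try x > 0, y > 0 (so mu_x = mu_y = 0): x = 3*mu/2, y = 5*mu/2
Substitute: 3*(3*mu/2) + 5*(5*mu/2) = 18
  mu*34/2 = 18 => mu = 18/17
x* = 27/17 > 0, y* = 45/17 > 0, consistent with mu_x = mu_y = 0.
f is convex and the constraints are linear, so this KKT point is the global minimum.
f* = 162/17
Active constraints: 3x + 5y >= 18 (holds with equality, mu = 18/17 > 0); x >= 0 and y >= 0 are inactive (mu_x = mu_y = 0).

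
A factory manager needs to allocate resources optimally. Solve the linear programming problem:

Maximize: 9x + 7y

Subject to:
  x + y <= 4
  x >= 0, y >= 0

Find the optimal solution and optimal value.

The feasible region has vertices at [(0, 0), (4, 0), (0, 4)].
Checking objective 9x + 7y at each vertex:
  (0, 0): 9*0 + 7*0 = 0
  (4, 0): 9*4 + 7*0 = 36
  (0, 4): 9*0 + 7*4 = 28
Maximum is 36 at (4, 0).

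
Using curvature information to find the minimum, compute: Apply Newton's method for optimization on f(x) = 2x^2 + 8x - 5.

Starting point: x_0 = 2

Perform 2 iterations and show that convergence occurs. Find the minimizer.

f(x) = 2x^2 + 8x - 5, f'(x) = 4x + (8), f''(x) = 4
Step 1: f'(2) = 16, x_1 = 2 - 16/4 = -2
Step 2: f'(-2) = 0, x_2 = -2 (converged)
Newton's method converges in 1 step for quadratics.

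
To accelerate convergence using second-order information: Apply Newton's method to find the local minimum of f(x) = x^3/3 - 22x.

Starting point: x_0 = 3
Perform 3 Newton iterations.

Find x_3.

f(x) = x^3/3 - 22x
f'(x) = x^2 - 22, f''(x) = 2x
Newton update: x_{n+1} = x_n - (x_n^2 - 22)/(2*x_n)
Step 1: x_0 = 3, f'=-13, f''=6, x_1 = 31/6
Step 2: x_1 = 31/6, f'=169/36, f''=31/3, x_2 = 1753/372
Step 3: x_2 = 1753/372, f'=28561/138384, f''=1753/186, x_3 = 6117457/1304232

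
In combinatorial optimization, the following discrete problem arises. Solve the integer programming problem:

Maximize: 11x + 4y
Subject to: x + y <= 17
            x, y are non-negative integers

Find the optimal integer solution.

Objective: 11x + 4y, constraint: x + y <= 17
Coefficient of x is 11 >= coefficient of y is 4, so allocate the entire budget to x.
Optimal: x = 17, y = 0, value = 187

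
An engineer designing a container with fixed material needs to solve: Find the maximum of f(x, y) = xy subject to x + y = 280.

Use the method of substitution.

Substitute y = 280 - x into f(x,y) = xy:
g(x) = x(280 - x) = 280x - x^2
g'(x) = 280 - 2x = 0  =>  x = 140
y = 280 - 140 = 140
Maximum value = 140 * 140 = 19600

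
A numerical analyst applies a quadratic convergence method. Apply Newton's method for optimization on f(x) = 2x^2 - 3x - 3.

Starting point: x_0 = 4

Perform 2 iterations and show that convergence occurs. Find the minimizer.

f(x) = 2x^2 - 3x - 3, f'(x) = 4x + (-3), f''(x) = 4
Step 1: f'(4) = 13, x_1 = 4 - 13/4 = 3/4
Step 2: f'(3/4) = 0, x_2 = 3/4 (converged)
Newton's method converges in 1 step for quadratics.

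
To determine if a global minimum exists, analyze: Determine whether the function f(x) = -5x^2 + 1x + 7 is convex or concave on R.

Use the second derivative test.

f(x) = -5x^2 + 1x + 7
f'(x) = -10x + 1
f''(x) = -10
Since f''(x) = -10 < 0 for all x, f is concave on R.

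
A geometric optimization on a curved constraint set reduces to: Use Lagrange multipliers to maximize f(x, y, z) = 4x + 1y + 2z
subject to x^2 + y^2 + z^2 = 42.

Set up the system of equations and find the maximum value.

Lagrange conditions: 4 = 2*lambda*x, 1 = 2*lambda*y, 2 = 2*lambda*z
So x:4 = y:1 = z:2, i.e. x = 4t, y = 1t, z = 2t
Constraint: t^2*(4^2 + 1^2 + 2^2) = 42
  t^2 * 21 = 42  =>  t = sqrt(2)
Maximum = 4*4t + 1*1t + 2*2t = 21*sqrt(2) = sqrt(882)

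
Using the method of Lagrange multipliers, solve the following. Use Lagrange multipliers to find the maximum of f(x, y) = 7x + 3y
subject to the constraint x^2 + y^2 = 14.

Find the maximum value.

Set up Lagrange conditions: grad f = lambda * grad g
  7 = 2*lambda*x
  3 = 2*lambda*y
From these: x/y = 7/3, so x = 7t, y = 3t for some t.
Substitute into constraint: (7t)^2 + (3t)^2 = 14
  t^2 * 58 = 14
  t = sqrt(14/58)
Maximum = 7*x + 3*y = (7^2 + 3^2)*t = 58 * sqrt(14/58) = sqrt(812)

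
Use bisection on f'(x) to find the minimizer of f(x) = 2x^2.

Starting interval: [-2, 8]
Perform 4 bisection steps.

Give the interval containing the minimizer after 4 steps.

Finding critical point of f(x) = 2x^2 using bisection on f'(x) = 4x + 0.
f'(x) = 0 when x = 0.
Starting interval: [-2, 8]
Step 1: mid = 3, f'(mid) = 12, new interval = [-2, 3]
Step 2: mid = 1/2, f'(mid) = 2, new interval = [-2, 1/2]
Step 3: mid = -3/4, f'(mid) = -3, new interval = [-3/4, 1/2]
Step 4: mid = -1/8, f'(mid) = -1/2, new interval = [-1/8, 1/2]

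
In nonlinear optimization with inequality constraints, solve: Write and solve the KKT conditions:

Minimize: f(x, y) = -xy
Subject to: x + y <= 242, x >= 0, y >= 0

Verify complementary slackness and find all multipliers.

Problem: min -xy s.t. x + y <= 242 (multiplier lambda), x >= 0 (mu_x), y >= 0 (mu_y)
KKT stationarity: -y + lambda - mu_x = 0, -x + lambda - mu_y = 0, with lambda, mu_x, mu_y >= 0
Complementary slackness: lambda*(x + y - 242) = 0, mu_x*x = 0, mu_y*y = 0
If lambda = 0: y = -mu_x <= 0 and x = -mu_y <= 0 force x = y = 0 with f = 0; but x = y = 121 is feasible with f = -14641 < 0, so this is not the minimum. Hence lambda > 0 and x + y = 242.
Try x > 0, y > 0 (so mu_x = mu_y = 0): y = lambda, x = lambda => x = y = lambda
x + y = 242 => 2*lambda = 242 => lambda = 121
x* = y* = 121 > 0, consistent with mu_x = mu_y = 0.
(Any feasible point with x = 0 or y = 0 has f = 0 > -14641, so the minimum is not on those boundaries.)
min(-xy) = -14641 (i.e. max xy = 14641)
Multipliers: lambda = 121, mu_x = 0, mu_y = 0
Complementary slackness: lambda*(x + y - 242) = 121*(121 + 121 - 242) = 0, mu_x*x = 0*121 = 0, mu_y*y = 0*121 = 0. Satisfied.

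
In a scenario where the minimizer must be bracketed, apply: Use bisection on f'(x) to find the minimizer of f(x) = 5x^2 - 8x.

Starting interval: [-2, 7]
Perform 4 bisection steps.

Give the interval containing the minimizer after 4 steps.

Finding critical point of f(x) = 5x^2 - 8x using bisection on f'(x) = 10x + -8.
f'(x) = 0 when x = 4/5.
Starting interval: [-2, 7]
Step 1: mid = 5/2, f'(mid) = 17, new interval = [-2, 5/2]
Step 2: mid = 1/4, f'(mid) = -11/2, new interval = [1/4, 5/2]
Step 3: mid = 11/8, f'(mid) = 23/4, new interval = [1/4, 11/8]
Step 4: mid = 13/16, f'(mid) = 1/8, new interval = [1/4, 13/16]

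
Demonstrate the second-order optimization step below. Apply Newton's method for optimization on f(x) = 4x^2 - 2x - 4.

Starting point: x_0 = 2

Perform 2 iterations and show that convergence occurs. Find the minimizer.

f(x) = 4x^2 - 2x - 4, f'(x) = 8x + (-2), f''(x) = 8
Step 1: f'(2) = 14, x_1 = 2 - 14/8 = 1/4
Step 2: f'(1/4) = 0, x_2 = 1/4 (converged)
Newton's method converges in 1 step for quadratics.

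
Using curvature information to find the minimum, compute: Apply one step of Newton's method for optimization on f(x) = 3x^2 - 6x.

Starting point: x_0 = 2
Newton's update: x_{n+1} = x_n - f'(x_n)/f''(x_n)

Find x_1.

f(x) = 3x^2 - 6x
f'(x) = 6x + (-6), f''(x) = 6
Newton step: x_1 = x_0 - f'(x_0)/f''(x_0)
f'(2) = 6
x_1 = 2 - 6/6 = 1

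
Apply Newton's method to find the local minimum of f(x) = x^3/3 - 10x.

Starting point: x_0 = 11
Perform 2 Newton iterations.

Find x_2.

f(x) = x^3/3 - 10x
f'(x) = x^2 - 10, f''(x) = 2x
Newton update: x_{n+1} = x_n - (x_n^2 - 10)/(2*x_n)
Step 1: x_0 = 11, f'=111, f''=22, x_1 = 131/22
Step 2: x_1 = 131/22, f'=12321/484, f''=131/11, x_2 = 22001/5764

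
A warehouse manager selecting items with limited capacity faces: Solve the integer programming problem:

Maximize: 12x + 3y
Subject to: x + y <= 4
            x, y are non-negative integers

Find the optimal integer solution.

Objective: 12x + 3y, constraint: x + y <= 4
Coefficient of x is 12 >= coefficient of y is 3, so allocate the entire budget to x.
Optimal: x = 4, y = 0, value = 48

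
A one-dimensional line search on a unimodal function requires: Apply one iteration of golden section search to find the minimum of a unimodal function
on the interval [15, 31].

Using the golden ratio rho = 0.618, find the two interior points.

Golden section search on [15, 31].
Golden ratio rho = 0.618 (approx).
Interior points:
  x_1 = 15 + (1-0.618)*16 = 21.1120
  x_2 = 15 + 0.618*16 = 24.8880
Compare f(x_1) and f(x_2) to determine which subinterval to keep.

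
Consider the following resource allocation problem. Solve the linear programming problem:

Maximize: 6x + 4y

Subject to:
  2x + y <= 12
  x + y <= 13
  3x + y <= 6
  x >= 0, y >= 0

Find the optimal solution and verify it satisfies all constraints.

Feasible vertices: (0, 0), (0, 6), (2, 0)
Objective 6x + 4y at each vertex:
  (0, 0): 0
  (0, 6): 24
  (2, 0): 12
Maximum is 24 at (0, 6).
Verify constraints at (x, y) = (0, 6):
  2*0 + 1*6 = 6 <= 12
  1*0 + 1*6 = 6 <= 13
  3*0 + 1*6 = 6 <= 6 (active)
  x = 0 >= 0, y = 6 >= 0. All constraints satisfied.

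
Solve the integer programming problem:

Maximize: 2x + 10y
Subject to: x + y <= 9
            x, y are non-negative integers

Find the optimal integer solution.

Objective: 2x + 10y, constraint: x + y <= 9
Coefficient of y is 10 > coefficient of x is 2, so allocate the entire budget to y.
Optimal: x = 0, y = 9, value = 90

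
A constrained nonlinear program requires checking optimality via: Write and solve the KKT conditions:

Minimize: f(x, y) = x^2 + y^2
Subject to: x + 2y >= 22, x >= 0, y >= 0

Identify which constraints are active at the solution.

KKT conditions for min x^2 + y^2 s.t. 1x + 2y >= 22, x >= 0, y >= 0:
Stationarity: 2x = mu*1 + mu_x, 2y = mu*2 + mu_y, with mu, mu_x, mu_y >= 0
Complementary slackness: mu*(x + 2y - 22) = 0, mu_x*x = 0, mu_y*y = 0
(0, 0) is infeasible (1*0 + 2*0 < 22), so if mu = 0 stationarity would force x = mu_x/2 >= 0, y = mu_y/2 >= 0 with mu_x*x = mu_y*y = 0, i.e. x = y = 0: contradiction. Hence mu > 0 and x + 2y = 22 is active.
Try x > 0, y > 0 (so mu_x = mu_y = 0): x = 1*mu/2, y = 2*mu/2
Substitute: 1*(1*mu/2) + 2*(2*mu/2) = 22
  mu*5/2 = 22 => mu = 44/5
x* = 22/5 > 0, y* = 44/5 > 0, consistent with mu_x = mu_y = 0.
f is convex and the constraints are linear, so this KKT point is the global minimum.
f* = 484/5
Active constraints: x + 2y >= 22 (holds with equality, mu = 44/5 > 0); x >= 0 and y >= 0 are inactive (mu_x = mu_y = 0).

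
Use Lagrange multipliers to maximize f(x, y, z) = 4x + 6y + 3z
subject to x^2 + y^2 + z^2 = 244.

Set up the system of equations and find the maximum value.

Lagrange conditions: 4 = 2*lambda*x, 6 = 2*lambda*y, 3 = 2*lambda*z
So x:4 = y:6 = z:3, i.e. x = 4t, y = 6t, z = 3t
Constraint: t^2*(4^2 + 6^2 + 3^2) = 244
  t^2 * 61 = 244  =>  t = sqrt(4)
Maximum = 4*4t + 6*6t + 3*3t = 61*sqrt(4) = 122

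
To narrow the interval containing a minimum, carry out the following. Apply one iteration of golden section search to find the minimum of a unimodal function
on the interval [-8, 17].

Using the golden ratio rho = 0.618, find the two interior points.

Golden section search on [-8, 17].
Golden ratio rho = 0.618 (approx).
Interior points:
  x_1 = -8 + (1-0.618)*25 = 1.5500
  x_2 = -8 + 0.618*25 = 7.4500
Compare f(x_1) and f(x_2) to determine which subinterval to keep.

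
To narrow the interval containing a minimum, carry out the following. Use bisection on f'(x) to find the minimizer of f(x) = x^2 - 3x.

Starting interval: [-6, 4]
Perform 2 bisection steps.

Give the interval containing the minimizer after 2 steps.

Finding critical point of f(x) = x^2 - 3x using bisection on f'(x) = 2x + -3.
f'(x) = 0 when x = 3/2.
Starting interval: [-6, 4]
Step 1: mid = -1, f'(mid) = -5, new interval = [-1, 4]
Step 2: mid = 3/2, f'(mid) = 0, new interval = [3/2, 3/2]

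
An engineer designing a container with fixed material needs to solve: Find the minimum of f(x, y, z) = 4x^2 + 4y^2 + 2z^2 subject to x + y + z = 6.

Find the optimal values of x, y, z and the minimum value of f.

Using Lagrange multipliers on f = 4x^2 + 4y^2 + 2z^2 with constraint x + y + z = 6:
Conditions: 2*4*x = lambda, 2*4*y = lambda, 2*2*z = lambda
So x = lambda/8, y = lambda/8, z = lambda/4
Substituting into constraint: lambda * (1/2) = 6
lambda = 12
x = 3/2, y = 3/2, z = 3
Minimum value = 36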